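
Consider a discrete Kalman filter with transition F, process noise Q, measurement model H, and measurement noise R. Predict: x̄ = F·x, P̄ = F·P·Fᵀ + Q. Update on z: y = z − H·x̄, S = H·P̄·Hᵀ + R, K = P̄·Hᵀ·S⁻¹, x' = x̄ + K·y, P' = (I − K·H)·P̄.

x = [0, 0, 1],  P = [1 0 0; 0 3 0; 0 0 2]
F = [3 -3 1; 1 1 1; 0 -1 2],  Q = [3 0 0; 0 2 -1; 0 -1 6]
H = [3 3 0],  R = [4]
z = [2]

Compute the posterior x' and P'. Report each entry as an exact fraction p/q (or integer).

x̄ = F·x = [1, 1, 2]
P̄ = F·P·Fᵀ + Q = [41 -4 13; -4 8 0; 13 0 17]
y = z − H·x̄ = [-4]
S = H·P̄·Hᵀ + R = [373]
K = P̄·Hᵀ·S⁻¹ = [111/373; 12/373; 39/373]
x' = x̄ + K·y = [-71/373, 325/373, 590/373]
P' = (I − K·H)·P̄ = [2972/373 -2824/373 520/373; -2824/373 2840/373 -468/373; 520/373 -468/373 4820/373]

x' = [-71/373, 325/373, 590/373]
P' = [2972/373 -2824/373 520/373; -2824/373 2840/373 -468/373; 520/373 -468/373 4820/373]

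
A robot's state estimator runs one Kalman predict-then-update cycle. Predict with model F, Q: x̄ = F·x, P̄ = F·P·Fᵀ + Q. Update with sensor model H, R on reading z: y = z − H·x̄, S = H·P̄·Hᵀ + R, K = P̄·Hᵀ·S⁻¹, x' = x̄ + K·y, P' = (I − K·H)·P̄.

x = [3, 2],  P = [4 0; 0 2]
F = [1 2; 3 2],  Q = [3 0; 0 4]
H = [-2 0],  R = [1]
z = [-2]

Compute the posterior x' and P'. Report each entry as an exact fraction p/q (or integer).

x̄ = F·x = [7, 13]
P̄ = F·P·Fᵀ + Q = [15 20; 20 48]
y = z − H·x̄ = [12]
S = H·P̄·Hᵀ + R = [61]
K = P̄·Hᵀ·S⁻¹ = [-30/61; -40/61]
x' = x̄ + K·y = [67/61, 313/61]
P' = (I − K·H)·P̄ = [15/61 20/61; 20/61 1328/61]

x' = [67/61, 313/61]
P' = [15/61 20/61; 20/61 1328/61]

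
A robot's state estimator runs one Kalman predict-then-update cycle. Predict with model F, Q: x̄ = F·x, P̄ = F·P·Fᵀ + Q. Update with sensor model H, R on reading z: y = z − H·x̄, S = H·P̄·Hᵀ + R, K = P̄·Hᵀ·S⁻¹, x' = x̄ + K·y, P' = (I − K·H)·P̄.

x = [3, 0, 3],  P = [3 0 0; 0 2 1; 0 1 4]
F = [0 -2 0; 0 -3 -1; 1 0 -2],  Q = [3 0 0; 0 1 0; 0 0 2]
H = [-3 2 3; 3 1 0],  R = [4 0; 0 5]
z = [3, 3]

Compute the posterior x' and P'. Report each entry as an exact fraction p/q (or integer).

x' = [4722/6061, 3747/6061, 7869/6061]
P' = [32506/66671 -21323/66671 43796/66671; -21323/66671 160339/66671 -118913/66671; 43796/66671 -118913/66671 143190/66671]

x̄ = F·x = [0, -3, -3]
P̄ = F·P·Fᵀ + Q = [11 14 4; 14 29 14; 4 14 21]
y = z − H·x̄ = [18, 6]
S = H·P̄·Hᵀ + R = [336 79; 79 217]
K = P̄·Hᵀ·S⁻¹ = [-2194/66671 15239/66671; 6977/66671 19274/66671; 15089/66671 2495/66671]
x' = x̄ + K·y = [4722/6061, 3747/6061, 7869/6061]
P' = (I − K·H)·P̄ = [32506/66671 -21323/66671 43796/66671; -21323/66671 160339/66671 -118913/66671; 43796/66671 -118913/66671 143190/66671]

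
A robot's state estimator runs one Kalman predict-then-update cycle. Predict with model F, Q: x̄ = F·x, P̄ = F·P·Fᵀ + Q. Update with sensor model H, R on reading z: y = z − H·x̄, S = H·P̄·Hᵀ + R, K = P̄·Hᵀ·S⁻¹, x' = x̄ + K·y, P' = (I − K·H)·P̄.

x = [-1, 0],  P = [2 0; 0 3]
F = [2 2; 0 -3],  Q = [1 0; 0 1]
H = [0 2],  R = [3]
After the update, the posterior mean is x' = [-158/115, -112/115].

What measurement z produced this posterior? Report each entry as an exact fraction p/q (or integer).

x̄ = F·x = [-2, 0]
P̄ = F·P·Fᵀ + Q = [21 -18; -18 28]
S = H·P̄·Hᵀ + R = [115]
K = P̄·Hᵀ·S⁻¹ = [-36/115; 56/115]
x' − x̄ = [72/115, -112/115] = K·y
y = (KᵀK)⁻¹·Kᵀ·(x' − x̄) = [-2]
z = y + H·x̄ = [-2] + [0] = [-2]

z = [-2]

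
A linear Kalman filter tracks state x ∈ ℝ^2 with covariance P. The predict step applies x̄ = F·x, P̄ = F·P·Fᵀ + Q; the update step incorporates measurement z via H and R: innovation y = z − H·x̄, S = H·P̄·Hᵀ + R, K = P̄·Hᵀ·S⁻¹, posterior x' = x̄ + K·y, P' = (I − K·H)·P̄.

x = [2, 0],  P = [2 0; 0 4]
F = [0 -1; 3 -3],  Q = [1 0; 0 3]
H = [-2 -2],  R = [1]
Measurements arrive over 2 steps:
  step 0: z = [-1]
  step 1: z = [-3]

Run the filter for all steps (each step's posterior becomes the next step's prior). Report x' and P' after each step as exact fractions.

step 0: x̄ = F·x = [0, 6]
step 0: P̄ = F·P·Fᵀ + Q = [5 12; 12 57]
step 0: y = z − H·x̄ = [11]
step 0: S = H·P̄·Hᵀ + R = [345]
step 0: K = P̄·Hᵀ·S⁻¹ = [-34/345; -2/5]
step 0: x' = x̄ + K·y = [-374/345, 8/5]
step 0: P' = (I − K·H)·P̄ = [569/345 -8/5; -8/5 9/5]
step 1: x̄ = F·x = [-8/5, -926/115]
step 1: P̄ = F·P·Fᵀ + Q = [14/5 51/5; 51/5 7227/115]
step 1: y = z − H·x̄ = [-513/23]
step 1: S = H·P̄·Hᵀ + R = [7939/23]
step 1: K = P̄·Hᵀ·S⁻¹ = [-598/7939; -3360/7939]
step 1: x' = x̄ + K·y = [3178/39695, 55082/39695]
step 1: P' = (I − K·H)·P̄ = [33406/39695 -31911/39695; -31911/39695 40311/39695]

step 0: x' = [-374/345, 8/5], P' = [569/345 -8/5; -8/5 9/5]
step 1: x' = [3178/39695, 55082/39695], P' = [33406/39695 -31911/39695; -31911/39695 40311/39695]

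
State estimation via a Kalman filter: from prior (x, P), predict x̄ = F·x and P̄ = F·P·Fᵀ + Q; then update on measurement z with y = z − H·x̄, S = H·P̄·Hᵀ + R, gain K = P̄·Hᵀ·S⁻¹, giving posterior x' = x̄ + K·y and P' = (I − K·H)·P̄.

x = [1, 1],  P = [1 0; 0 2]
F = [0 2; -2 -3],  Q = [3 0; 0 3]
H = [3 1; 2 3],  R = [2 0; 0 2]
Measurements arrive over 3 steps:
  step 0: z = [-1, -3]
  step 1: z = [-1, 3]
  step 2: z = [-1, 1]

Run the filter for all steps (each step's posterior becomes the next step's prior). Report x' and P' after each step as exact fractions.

step 0: x̄ = F·x = [2, -5]
step 0: P̄ = F·P·Fᵀ + Q = [11 -12; -12 25]
step 0: y = z − H·x̄ = [-2, 8]
step 0: S = H·P̄·Hᵀ + R = [54 9; 9 127]
step 0: K = P̄·Hᵀ·S⁻¹ = [931/2259 -35/251; -1856/6777 317/753]
step 0: x' = x̄ + K·y = [136/2259, -7349/6777]
step 0: P' = (I − K·H)·P̄ = [296/753 -802/2259; -802/2259 3506/6777]
step 1: x̄ = F·x = [-14698/6777, 2359/753]
step 1: P̄ = F·P·Fᵀ + Q = [34355/6777 -1268/753; -1268/753 1247/251]
step 1: y = z − H·x̄ = [5362/2259, -13966/6777]
step 1: S = H·P̄·Hᵀ + R = [31994/753 60535/2259; 60535/2259 317051/6777]
step 1: K = P̄·Hᵀ·S⁻¹ = [1121343/2868191 -330431/2868191; -2121616/8604573 1112363/2868191]
step 1: x' = x̄ + K·y = [-2877962/2868191, 15043469/8604573]
step 1: P' = (I − K·H)·P̄ = [1055560/2868191 -923994/2868191; -923994/2868191 4072714/8604573]
step 2: x̄ = F·x = [30086938/8604573, -9287545/2868191]
step 2: P̄ = F·P·Fᵀ + Q = [42104575/8604573 -4449452/2868191; -4449452/2868191 13957027/2868191]
step 2: y = z − H·x̄ = [-23667584/2868191, 32018602/8604573]
step 2: S = H·P̄·Hᵀ + R = [119310422/2868191 77136259/2868191; 77136259/2868191 402286903/8604573]
step 2: K = P̄·Hᵀ·S⁻¹ = [4093699041/10510810753 -1200927937/10510810753; -2574860176/10510810753 4065601365/10510810753]
step 2: x' = x̄ + K·y = [-1496625104/10510810753, 2340400499/10510810753]
step 2: P' = (I − K·H)·P̄ = [3852007160/10510810753 -3368623398/10510810753; -3368623398/10510810753 4956149842/10510810753]

step 0: x' = [136/2259, -7349/6777], P' = [296/753 -802/2259; -802/2259 3506/6777]
step 1: x' = [-2877962/2868191, 15043469/8604573], P' = [1055560/2868191 -923994/2868191; -923994/2868191 4072714/8604573]
step 2: x' = [-1496625104/10510810753, 2340400499/10510810753], P' = [3852007160/10510810753 -3368623398/10510810753; -3368623398/10510810753 4956149842/10510810753]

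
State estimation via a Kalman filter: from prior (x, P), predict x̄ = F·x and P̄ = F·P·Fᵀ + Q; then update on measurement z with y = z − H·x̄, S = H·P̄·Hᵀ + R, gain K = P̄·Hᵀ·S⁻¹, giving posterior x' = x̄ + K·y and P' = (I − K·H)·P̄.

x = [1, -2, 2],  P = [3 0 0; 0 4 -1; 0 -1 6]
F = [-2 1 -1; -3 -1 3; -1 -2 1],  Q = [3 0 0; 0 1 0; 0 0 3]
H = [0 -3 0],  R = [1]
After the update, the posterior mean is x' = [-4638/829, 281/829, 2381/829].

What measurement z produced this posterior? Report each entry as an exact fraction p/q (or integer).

z = [-1]

x̄ = F·x = [-6, 5, 5]
P̄ = F·P·Fᵀ + Q = [27 -8 -11; -8 92 42; -11 42 32]
S = H·P̄·Hᵀ + R = [829]
K = P̄·Hᵀ·S⁻¹ = [24/829; -276/829; -126/829]
x' − x̄ = [336/829, -3864/829, -1764/829] = K·y
y = (KᵀK)⁻¹·Kᵀ·(x' − x̄) = [14]
z = y + H·x̄ = [14] + [-15] = [-1]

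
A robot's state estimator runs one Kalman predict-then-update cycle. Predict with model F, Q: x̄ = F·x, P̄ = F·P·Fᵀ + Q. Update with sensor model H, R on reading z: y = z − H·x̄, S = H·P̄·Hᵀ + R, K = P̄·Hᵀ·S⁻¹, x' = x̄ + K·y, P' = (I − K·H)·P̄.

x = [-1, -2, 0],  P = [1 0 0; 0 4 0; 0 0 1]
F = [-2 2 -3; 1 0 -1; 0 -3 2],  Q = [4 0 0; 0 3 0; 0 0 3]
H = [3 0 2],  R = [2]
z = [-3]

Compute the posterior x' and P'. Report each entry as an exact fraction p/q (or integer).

x̄ = F·x = [-2, -1, 6]
P̄ = F·P·Fᵀ + Q = [33 1 -30; 1 5 -2; -30 -2 43]
y = z − H·x̄ = [-9]
S = H·P̄·Hᵀ + R = [111]
K = P̄·Hᵀ·S⁻¹ = [13/37; -1/111; -4/111]
x' = x̄ + K·y = [-191/37, -34/37, 234/37]
P' = (I − K·H)·P̄ = [714/37 50/37 -1058/37; 50/37 554/111 -226/111; -1058/37 -226/111 4757/111]

x' = [-191/37, -34/37, 234/37]
P' = [714/37 50/37 -1058/37; 50/37 554/111 -226/111; -1058/37 -226/111 4757/111]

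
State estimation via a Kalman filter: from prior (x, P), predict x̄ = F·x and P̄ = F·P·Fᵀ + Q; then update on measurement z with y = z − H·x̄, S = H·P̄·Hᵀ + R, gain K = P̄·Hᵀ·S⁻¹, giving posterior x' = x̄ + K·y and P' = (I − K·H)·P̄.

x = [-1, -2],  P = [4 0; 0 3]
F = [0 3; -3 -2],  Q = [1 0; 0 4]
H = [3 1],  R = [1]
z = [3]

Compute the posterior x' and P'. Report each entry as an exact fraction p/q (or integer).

x' = [-258/197, 1351/197]
P' = [1160/197 -3414/197; -3414/197 10240/197]

x̄ = F·x = [-6, 7]
P̄ = F·P·Fᵀ + Q = [28 -18; -18 52]
y = z − H·x̄ = [14]
S = H·P̄·Hᵀ + R = [197]
K = P̄·Hᵀ·S⁻¹ = [66/197; -2/197]
x' = x̄ + K·y = [-258/197, 1351/197]
P' = (I − K·H)·P̄ = [1160/197 -3414/197; -3414/197 10240/197]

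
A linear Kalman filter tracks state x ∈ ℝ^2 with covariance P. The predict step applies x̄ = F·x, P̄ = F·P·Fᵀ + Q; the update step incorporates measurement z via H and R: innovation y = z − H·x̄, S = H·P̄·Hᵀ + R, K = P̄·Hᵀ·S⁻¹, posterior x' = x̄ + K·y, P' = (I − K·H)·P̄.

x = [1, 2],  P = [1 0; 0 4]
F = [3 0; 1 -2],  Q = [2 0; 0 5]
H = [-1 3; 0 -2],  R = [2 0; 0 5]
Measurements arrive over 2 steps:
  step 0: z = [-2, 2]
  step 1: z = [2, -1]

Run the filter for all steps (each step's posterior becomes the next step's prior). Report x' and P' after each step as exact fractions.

step 0: x' = [813/691, -853/2073], P' = [4153/691 1175/691; 1175/691 1385/2073]
step 1: x' = [1693075/3563549, 259537/323959], P' = [36835109/3563549 932565/323959; 932565/323959 318905/323959]

step 0: x̄ = F·x = [3, -3]
step 0: P̄ = F·P·Fᵀ + Q = [11 3; 3 22]
step 0: y = z − H·x̄ = [10, -4]
step 0: S = H·P̄·Hᵀ + R = [193 -126; -126 93]
step 0: K = P̄·Hᵀ·S⁻¹ = [-314/691 -470/691; 105/691 -554/2073]
step 0: x' = x̄ + K·y = [813/691, -853/2073]
step 0: P' = (I − K·H)·P̄ = [4153/691 1175/691; 1175/691 1385/2073]
step 1: x̄ = F·x = [2439/691, 4145/2073]
step 1: P̄ = F·P·Fᵀ + Q = [38759/691 5409/691; 5409/691 14264/2073]
step 1: y = z − H·x̄ = [-324/691, 6217/2073]
step 1: S = H·P̄·Hᵀ + R = [50479/691 -17710/691; -17710/691 67421/2073]
step 1: K = P̄·Hᵀ·S⁻¹ = [-3030232/3563549 -373026/323959; 12075/323959 -127562/323959]
step 1: x' = x̄ + K·y = [1693075/3563549, 259537/323959]
step 1: P' = (I − K·H)·P̄ = [36835109/3563549 932565/323959; 932565/323959 318905/323959]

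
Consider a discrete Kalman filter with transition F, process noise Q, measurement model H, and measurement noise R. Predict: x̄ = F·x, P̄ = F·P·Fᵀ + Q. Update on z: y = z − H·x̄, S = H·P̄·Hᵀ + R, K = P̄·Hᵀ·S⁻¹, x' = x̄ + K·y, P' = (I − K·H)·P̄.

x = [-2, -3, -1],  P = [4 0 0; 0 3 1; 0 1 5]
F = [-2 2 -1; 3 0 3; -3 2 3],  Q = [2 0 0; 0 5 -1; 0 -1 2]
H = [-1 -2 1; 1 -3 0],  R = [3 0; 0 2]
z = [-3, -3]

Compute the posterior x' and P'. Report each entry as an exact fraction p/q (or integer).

x' = [-30455/5901, -6962/9835, -272842/29505]
P' = [82301/5901 9011/1967 137492/5901; 9011/1967 16963/9835 79461/9835; 137492/5901 79461/9835 2513447/59010]

x̄ = F·x = [-1, -9, -3]
P̄ = F·P·Fᵀ + Q = [31 -33 25; -33 86 14; 25 14 107]
y = z − H·x̄ = [-19, -29]
S = H·P̄·Hᵀ + R = [247 435; 435 1005]
K = P̄·Hᵀ·S⁻¹ = [125/1967 601/5901; 32/1967 -2917/9835; 4111/3934 -27689/59010]
x' = x̄ + K·y = [-30455/5901, -6962/9835, -272842/29505]
P' = (I − K·H)·P̄ = [82301/5901 9011/1967 137492/5901; 9011/1967 16963/9835 79461/9835; 137492/5901 79461/9835 2513447/59010]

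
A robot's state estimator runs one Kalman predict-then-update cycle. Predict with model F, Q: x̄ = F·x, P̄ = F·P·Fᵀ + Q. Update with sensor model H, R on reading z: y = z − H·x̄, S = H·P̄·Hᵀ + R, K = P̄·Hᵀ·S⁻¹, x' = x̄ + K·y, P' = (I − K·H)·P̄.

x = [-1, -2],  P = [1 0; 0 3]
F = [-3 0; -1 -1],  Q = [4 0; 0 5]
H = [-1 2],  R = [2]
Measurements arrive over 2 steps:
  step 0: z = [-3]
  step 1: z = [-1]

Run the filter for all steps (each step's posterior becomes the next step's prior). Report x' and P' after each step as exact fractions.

step 0: x̄ = F·x = [3, 3]
step 0: P̄ = F·P·Fᵀ + Q = [13 3; 3 9]
step 0: y = z − H·x̄ = [-6]
step 0: S = H·P̄·Hᵀ + R = [39]
step 0: K = P̄·Hᵀ·S⁻¹ = [-7/39; 5/13]
step 0: x' = x̄ + K·y = [53/13, 9/13]
step 0: P' = (I − K·H)·P̄ = [458/39 74/13; 74/13 42/13]
step 1: x̄ = F·x = [-159/13, -62/13]
step 1: P̄ = F·P·Fᵀ + Q = [1426/13 680/13; 680/13 1223/39]
step 1: y = z − H·x̄ = [-48/13]
step 1: S = H·P̄·Hᵀ + R = [1088/39]
step 1: K = P̄·Hᵀ·S⁻¹ = [-99/544; 203/544]
step 1: x' = x̄ + K·y = [-393/34, -209/34]
step 1: P' = (I − K·H)·P̄ = [29585/272 14743/272; 14743/272 7473/272]

step 0: x' = [53/13, 9/13], P' = [458/39 74/13; 74/13 42/13]
step 1: x' = [-393/34, -209/34], P' = [29585/272 14743/272; 14743/272 7473/272]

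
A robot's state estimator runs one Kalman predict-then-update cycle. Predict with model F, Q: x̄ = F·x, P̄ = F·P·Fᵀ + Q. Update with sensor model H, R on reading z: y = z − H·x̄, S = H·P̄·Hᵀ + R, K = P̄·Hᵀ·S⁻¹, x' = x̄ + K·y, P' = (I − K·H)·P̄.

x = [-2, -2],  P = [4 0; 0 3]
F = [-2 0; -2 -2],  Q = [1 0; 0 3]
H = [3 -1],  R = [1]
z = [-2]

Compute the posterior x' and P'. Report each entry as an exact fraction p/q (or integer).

x̄ = F·x = [4, 8]
P̄ = F·P·Fᵀ + Q = [17 16; 16 31]
y = z − H·x̄ = [-6]
S = H·P̄·Hᵀ + R = [89]
K = P̄·Hᵀ·S⁻¹ = [35/89; 17/89]
x' = x̄ + K·y = [146/89, 610/89]
P' = (I − K·H)·P̄ = [288/89 829/89; 829/89 2470/89]

x' = [146/89, 610/89]
P' = [288/89 829/89; 829/89 2470/89]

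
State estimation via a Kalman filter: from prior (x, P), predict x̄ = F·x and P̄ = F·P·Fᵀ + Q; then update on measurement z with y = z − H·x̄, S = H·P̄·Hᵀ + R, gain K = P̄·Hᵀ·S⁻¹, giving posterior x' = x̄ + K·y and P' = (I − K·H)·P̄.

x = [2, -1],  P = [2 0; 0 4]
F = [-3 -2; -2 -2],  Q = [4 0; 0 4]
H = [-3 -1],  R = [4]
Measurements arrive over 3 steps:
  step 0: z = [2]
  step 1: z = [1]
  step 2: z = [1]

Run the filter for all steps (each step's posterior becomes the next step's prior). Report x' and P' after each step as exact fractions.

step 0: x' = [-232/271, 130/271], P' = [216/271 -364/271; -364/271 1316/271]
step 1: x' = [-749/14555, -2105/2911], P' = [11624/14555 -4036/2911; -4036/2911 14720/2911]
step 2: x' = [-201365/801411, -90322/801411], P' = [640408/801411 -1113652/801411; -1113652/801411 4065664/801411]

step 0: x̄ = F·x = [-4, -2]
step 0: P̄ = F·P·Fᵀ + Q = [38 28; 28 28]
step 0: y = z − H·x̄ = [-12]
step 0: S = H·P̄·Hᵀ + R = [542]
step 0: K = P̄·Hᵀ·S⁻¹ = [-71/271; -56/271]
step 0: x' = x̄ + K·y = [-232/271, 130/271]
step 0: P' = (I − K·H)·P̄ = [216/271 -364/271; -364/271 1316/271]
step 1: x̄ = F·x = [436/271, 204/271]
step 1: P̄ = F·P·Fᵀ + Q = [3924/271 2920/271; 2920/271 4300/271]
step 1: y = z − H·x̄ = [1783/271]
step 1: S = H·P̄·Hᵀ + R = [58220/271]
step 1: K = P̄·Hᵀ·S⁻¹ = [-3673/14555; -653/2911]
step 1: x' = x̄ + K·y = [-749/14555, -2105/2911]
step 1: P' = (I − K·H)·P̄ = [11624/14555 -4036/2911; -4036/2911 14720/2911]
step 2: x̄ = F·x = [23297/14555, 22548/14555]
step 2: P̄ = F·P·Fᵀ + Q = [215076/14555 162344/14555; 162344/14555 237676/14555]
step 2: y = z − H·x̄ = [106994/14555]
step 2: S = H·P̄·Hᵀ + R = [3205644/14555]
step 2: K = P̄·Hᵀ·S⁻¹ = [-201893/801411; -181177/801411]
step 2: x' = x̄ + K·y = [-201365/801411, -90322/801411]
step 2: P' = (I − K·H)·P̄ = [640408/801411 -1113652/801411; -1113652/801411 4065664/801411]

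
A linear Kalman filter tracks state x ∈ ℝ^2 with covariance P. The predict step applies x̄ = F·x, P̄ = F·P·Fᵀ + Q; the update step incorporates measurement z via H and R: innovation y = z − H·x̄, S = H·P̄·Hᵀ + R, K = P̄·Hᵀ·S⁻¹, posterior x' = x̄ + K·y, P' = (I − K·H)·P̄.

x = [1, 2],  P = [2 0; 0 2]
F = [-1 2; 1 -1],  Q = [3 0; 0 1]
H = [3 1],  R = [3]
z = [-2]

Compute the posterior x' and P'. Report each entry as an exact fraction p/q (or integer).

x' = [-63/89, 41/89]
P' = [68/89 -105/89; -105/89 276/89]

x̄ = F·x = [3, -1]
P̄ = F·P·Fᵀ + Q = [13 -6; -6 5]
y = z − H·x̄ = [-10]
S = H·P̄·Hᵀ + R = [89]
K = P̄·Hᵀ·S⁻¹ = [33/89; -13/89]
x' = x̄ + K·y = [-63/89, 41/89]
P' = (I − K·H)·P̄ = [68/89 -105/89; -105/89 276/89]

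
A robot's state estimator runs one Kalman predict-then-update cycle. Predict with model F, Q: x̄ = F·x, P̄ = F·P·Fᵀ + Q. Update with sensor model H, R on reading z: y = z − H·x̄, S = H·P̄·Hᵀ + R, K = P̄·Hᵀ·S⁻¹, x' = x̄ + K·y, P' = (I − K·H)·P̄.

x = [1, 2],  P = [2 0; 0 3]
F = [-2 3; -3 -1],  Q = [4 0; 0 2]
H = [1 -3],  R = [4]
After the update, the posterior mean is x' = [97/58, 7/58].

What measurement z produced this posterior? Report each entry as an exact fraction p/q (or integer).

z = [1]

x̄ = F·x = [4, -5]
P̄ = F·P·Fᵀ + Q = [39 3; 3 23]
S = H·P̄·Hᵀ + R = [232]
K = P̄·Hᵀ·S⁻¹ = [15/116; -33/116]
x' − x̄ = [-135/58, 297/58] = K·y
y = (KᵀK)⁻¹·Kᵀ·(x' − x̄) = [-18]
z = y + H·x̄ = [-18] + [19] = [1]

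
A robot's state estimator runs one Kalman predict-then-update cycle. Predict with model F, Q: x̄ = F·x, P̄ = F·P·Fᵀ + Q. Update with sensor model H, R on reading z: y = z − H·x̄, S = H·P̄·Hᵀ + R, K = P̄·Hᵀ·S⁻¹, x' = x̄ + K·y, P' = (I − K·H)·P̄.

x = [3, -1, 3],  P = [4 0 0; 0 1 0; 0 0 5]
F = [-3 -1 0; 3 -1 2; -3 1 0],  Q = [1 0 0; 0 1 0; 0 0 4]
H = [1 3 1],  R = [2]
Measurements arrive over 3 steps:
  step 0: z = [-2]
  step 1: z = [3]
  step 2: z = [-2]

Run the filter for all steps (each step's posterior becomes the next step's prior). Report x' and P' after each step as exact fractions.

step 0: x' = [-904/241, 592/241, -1290/241], P' = [8134/241 -5171/241 7315/241; -5171/241 3574/241 -5347/241; 7315/241 -5347/241 8656/241]
step 1: x' = [-1833247/969754, 2671493/969754, -1648936/484877], P' = [30746941/969754 -21411909/969754 16551536/484877; -21411909/969754 15887005/969754 -12634254/484877; 16551536/484877 -12634254/484877 21042458/484877]
step 2: x' = [-3239415130/1109267449, 790124637/1109267449, -1365174651/1109267449], P' = [47074939625/2218534898 -32516810005/2218534898 24837341494/1109267449; -32516810005/2218534898 24692365029/2218534898 -19686667306/1109267449; 24837341494/1109267449 -19686667306/1109267449 33560203564/1109267449]

step 0: x̄ = F·x = [-8, 16, -10]
step 0: P̄ = F·P·Fᵀ + Q = [38 -35 35; -35 58 -37; 35 -37 41]
step 0: y = z − H·x̄ = [-32]
step 0: S = H·P̄·Hᵀ + R = [241]
step 0: K = P̄·Hᵀ·S⁻¹ = [-32/241; 102/241; -35/241]
step 0: x' = x̄ + K·y = [-904/241, 592/241, -1290/241]
step 0: P' = (I − K·H)·P̄ = [8134/241 -5171/241 7315/241; -5171/241 3574/241 -5347/241; 7315/241 -5347/241 8656/241]
step 1: x̄ = F·x = [2120/241, -5884/241, 3304/241]
step 1: P̄ = F·P·Fᵀ + Q = [45995/241 -102828/241 69632/241; -102828/241 251839/241 -162390/241; 69632/241 -162390/241 108770/241]
step 1: y = z − H·x̄ = [12951/241]
step 1: S = H·P̄·Hᵀ + R = [969754/241]
step 1: K = P̄·Hᵀ·S⁻¹ = [-192857/969754; 490299/969754; -154384/484877]
step 1: x' = x̄ + K·y = [-1833247/969754, 2671493/969754, -1648936/484877]
step 1: P' = (I − K·H)·P̄ = [30746941/969754 -21411909/969754 16551536/484877; -21411909/969754 15887005/969754 -12634254/484877; 16551536/484877 -12634254/484877 21042458/484877]
step 2: x̄ = F·x = [1414124/484877, -7383489/484877, 4085617/484877]
step 2: P̄ = F·P·Fᵀ + Q = [82553887/484877 -204458440/484877 130417732/484877; -204458440/484877 544350621/484877 -335118188/484877; 130417732/484877 -335118188/484877 212479972/484877]
step 2: y = z − H·x̄ = [15680972/484877]
step 2: S = H·P̄·Hᵀ + R = [2218534898/484877]
step 2: K = P̄·Hᵀ·S⁻¹ = [-400403701/2218534898; 1093475235/2218534898; -331228430/1109267449]
step 2: x' = x̄ + K·y = [-3239415130/1109267449, 790124637/1109267449, -1365174651/1109267449]
step 2: P' = (I − K·H)·P̄ = [47074939625/2218534898 -32516810005/2218534898 24837341494/1109267449; -32516810005/2218534898 24692365029/2218534898 -19686667306/1109267449; 24837341494/1109267449 -19686667306/1109267449 33560203564/1109267449]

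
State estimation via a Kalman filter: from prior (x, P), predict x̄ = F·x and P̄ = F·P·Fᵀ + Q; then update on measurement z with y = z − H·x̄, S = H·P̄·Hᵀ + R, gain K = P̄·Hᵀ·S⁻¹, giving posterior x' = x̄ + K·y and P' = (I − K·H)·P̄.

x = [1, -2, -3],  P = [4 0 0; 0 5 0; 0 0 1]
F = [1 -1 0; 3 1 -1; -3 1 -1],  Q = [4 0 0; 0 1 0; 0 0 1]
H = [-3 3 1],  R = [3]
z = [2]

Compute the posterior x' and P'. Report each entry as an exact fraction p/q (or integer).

x' = [1003/346, 731/173, -344/173]
P' = [3273/346 2576/173 -2871/173; 2576/173 4397/173 -5346/173; -2871/173 -5346/173 7431/173]

x̄ = F·x = [3, 4, -2]
P̄ = F·P·Fᵀ + Q = [13 7 -17; 7 43 -30; -17 -30 43]
y = z − H·x̄ = [1]
S = H·P̄·Hᵀ + R = [346]
K = P̄·Hᵀ·S⁻¹ = [-35/346; 39/173; 2/173]
x' = x̄ + K·y = [1003/346, 731/173, -344/173]
P' = (I − K·H)·P̄ = [3273/346 2576/173 -2871/173; 2576/173 4397/173 -5346/173; -2871/173 -5346/173 7431/173]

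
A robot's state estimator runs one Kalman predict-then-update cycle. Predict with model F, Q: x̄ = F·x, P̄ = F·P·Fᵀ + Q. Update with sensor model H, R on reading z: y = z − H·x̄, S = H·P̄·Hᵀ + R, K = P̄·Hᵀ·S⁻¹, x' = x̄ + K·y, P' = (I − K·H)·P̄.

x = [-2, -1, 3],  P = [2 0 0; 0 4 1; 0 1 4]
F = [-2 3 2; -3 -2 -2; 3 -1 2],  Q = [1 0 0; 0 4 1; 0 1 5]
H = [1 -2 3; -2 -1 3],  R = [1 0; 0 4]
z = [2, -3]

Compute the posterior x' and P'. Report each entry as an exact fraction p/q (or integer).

x' = [1854009/641975, 2291864/641975, 1340479/641975]
P' = [814752/641975 1485217/641975 772387/641975; 1485217/641975 4765882/641975 2630552/641975; 772387/641975 2630552/641975 1515122/641975]

x̄ = F·x = [7, 2, 1]
P̄ = F·P·Fᵀ + Q = [73 -38 -4; -38 62 -27; -4 -27 39]
y = z − H·x̄ = [-4, 10]
S = H·P̄·Hᵀ + R = [1125 470; 470 767]
K = P̄·Hᵀ·S⁻¹ = [161479/641975 -39878/128395; -154891/641975 7767/128395; 56649/641975 18502/128395]
x' = x̄ + K·y = [1854009/641975, 2291864/641975, 1340479/641975]
P' = (I − K·H)·P̄ = [814752/641975 1485217/641975 772387/641975; 1485217/641975 4765882/641975 2630552/641975; 772387/641975 2630552/641975 1515122/641975]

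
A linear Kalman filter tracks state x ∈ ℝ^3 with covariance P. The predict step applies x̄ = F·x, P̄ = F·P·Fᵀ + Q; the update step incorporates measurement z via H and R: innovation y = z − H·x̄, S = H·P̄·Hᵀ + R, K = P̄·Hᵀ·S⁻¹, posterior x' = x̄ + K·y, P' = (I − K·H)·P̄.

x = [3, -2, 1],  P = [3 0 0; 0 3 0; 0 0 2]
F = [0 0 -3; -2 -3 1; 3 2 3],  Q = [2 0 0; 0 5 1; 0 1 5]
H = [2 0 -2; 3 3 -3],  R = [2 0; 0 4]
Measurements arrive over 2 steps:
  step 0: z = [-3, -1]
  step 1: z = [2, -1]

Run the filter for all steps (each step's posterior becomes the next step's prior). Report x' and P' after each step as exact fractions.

step 0: x̄ = F·x = [-3, 1, 8]
step 0: P̄ = F·P·Fᵀ + Q = [20 -6 -18; -6 46 -29; -18 -29 62]
step 0: y = z − H·x̄ = [19, 29]
step 0: S = H·P̄·Hᵀ + R = [474 846; 846 1894]
step 0: K = P̄·Hᵀ·S⁻¹ = [7841/22755 -783/7585; -43999/91020 9867/30340; -13199/91020 -3273/30340]
step 0: x' = x̄ + K·y = [12593/22755, 28367/22755, 48157/22755]
step 0: P' = (I − K·H)·P̄ = [84688/22755 -10973/22755 76847/22755; -10973/22755 83467/91020 107/91020; 76847/22755 107/91020 320587/91020]
step 1: x̄ = F·x = [-48157/7585, -4142/1517, 238984/22755]
step 1: P̄ = F·P·Fᵀ + Q = [1022441/30340 29451/3034 -1884139/30340; 29451/3034 18750/1517 -61095/3034; -1884139/30340 -61095/3034 11730583/91020]
step 1: y = z − H·x̄ = [162484/4551, 87600/1517]
step 1: S = H·P̄·Hᵀ + R = [5229650/4551 2881912/1517; 2881912/1517 4905143/1517]
step 1: K = P̄·Hᵀ·S⁻¹ = [41460219/242561227 -1229589/485122454; -108159075/242561227 73044441/242561227; -72462680/242561227 -9875325/485122454]
step 1: x' = x̄ + K·y = [-476333087/1212806135, -305890102/242561227, -1623811632/1212806135]
step 1: P' = (I − K·H)·P̄ = [4249734473/2425612270 -42279945/242561227 3835132283/2425612270; -42279945/242561227 205551663/242561227 65879130/242561227; 3835132283/2425612270 65879130/242561227 4559759083/2425612270]

step 0: x' = [12593/22755, 28367/22755, 48157/22755], P' = [84688/22755 -10973/22755 76847/22755; -10973/22755 83467/91020 107/91020; 76847/22755 107/91020 320587/91020]
step 1: x' = [-476333087/1212806135, -305890102/242561227, -1623811632/1212806135], P' = [4249734473/2425612270 -42279945/242561227 3835132283/2425612270; -42279945/242561227 205551663/242561227 65879130/242561227; 3835132283/2425612270 65879130/242561227 4559759083/2425612270]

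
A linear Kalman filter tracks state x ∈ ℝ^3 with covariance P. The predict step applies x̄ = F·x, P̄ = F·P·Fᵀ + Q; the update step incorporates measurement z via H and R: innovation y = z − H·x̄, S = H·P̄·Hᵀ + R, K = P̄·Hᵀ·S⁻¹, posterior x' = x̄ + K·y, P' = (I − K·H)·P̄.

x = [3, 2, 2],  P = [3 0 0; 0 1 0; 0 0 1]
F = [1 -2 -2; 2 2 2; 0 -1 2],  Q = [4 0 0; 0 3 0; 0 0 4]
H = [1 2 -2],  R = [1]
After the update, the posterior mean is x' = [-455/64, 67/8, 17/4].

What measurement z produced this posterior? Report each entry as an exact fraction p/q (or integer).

z = [1]

x̄ = F·x = [-5, 14, 2]
P̄ = F·P·Fᵀ + Q = [15 -2 -2; -2 23 2; -2 2 9]
S = H·P̄·Hᵀ + R = [128]
K = P̄·Hᵀ·S⁻¹ = [15/128; 5/16; -1/8]
x' − x̄ = [-135/64, -45/8, 9/4] = K·y
y = (KᵀK)⁻¹·Kᵀ·(x' − x̄) = [-18]
z = y + H·x̄ = [-18] + [19] = [1]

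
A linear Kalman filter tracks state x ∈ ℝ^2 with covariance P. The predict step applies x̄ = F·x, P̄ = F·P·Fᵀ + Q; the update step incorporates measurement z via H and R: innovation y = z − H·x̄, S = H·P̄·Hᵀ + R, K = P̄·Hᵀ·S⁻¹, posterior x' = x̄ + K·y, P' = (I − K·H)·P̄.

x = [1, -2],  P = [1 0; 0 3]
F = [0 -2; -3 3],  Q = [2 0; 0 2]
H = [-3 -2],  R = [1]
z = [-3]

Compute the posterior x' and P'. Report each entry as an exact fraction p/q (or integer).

x' = [34/7, -41/7]
P' = [94/7 -422/21; -422/21 1910/63]

x̄ = F·x = [4, -9]
P̄ = F·P·Fᵀ + Q = [14 -18; -18 38]
y = z − H·x̄ = [-9]
S = H·P̄·Hᵀ + R = [63]
K = P̄·Hᵀ·S⁻¹ = [-2/21; -22/63]
x' = x̄ + K·y = [34/7, -41/7]
P' = (I − K·H)·P̄ = [94/7 -422/21; -422/21 1910/63]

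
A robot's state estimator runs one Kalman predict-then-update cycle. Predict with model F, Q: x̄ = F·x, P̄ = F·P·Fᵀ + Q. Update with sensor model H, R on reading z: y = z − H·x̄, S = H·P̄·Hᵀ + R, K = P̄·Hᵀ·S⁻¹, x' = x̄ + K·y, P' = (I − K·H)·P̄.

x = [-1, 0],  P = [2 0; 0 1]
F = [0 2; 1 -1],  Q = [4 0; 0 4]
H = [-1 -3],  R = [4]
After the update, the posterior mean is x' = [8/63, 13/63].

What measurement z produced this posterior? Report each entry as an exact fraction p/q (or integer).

z = [-1]

x̄ = F·x = [0, -1]
P̄ = F·P·Fᵀ + Q = [8 -2; -2 7]
S = H·P̄·Hᵀ + R = [63]
K = P̄·Hᵀ·S⁻¹ = [-2/63; -19/63]
x' − x̄ = [8/63, 76/63] = K·y
y = (KᵀK)⁻¹·Kᵀ·(x' − x̄) = [-4]
z = y + H·x̄ = [-4] + [3] = [-1]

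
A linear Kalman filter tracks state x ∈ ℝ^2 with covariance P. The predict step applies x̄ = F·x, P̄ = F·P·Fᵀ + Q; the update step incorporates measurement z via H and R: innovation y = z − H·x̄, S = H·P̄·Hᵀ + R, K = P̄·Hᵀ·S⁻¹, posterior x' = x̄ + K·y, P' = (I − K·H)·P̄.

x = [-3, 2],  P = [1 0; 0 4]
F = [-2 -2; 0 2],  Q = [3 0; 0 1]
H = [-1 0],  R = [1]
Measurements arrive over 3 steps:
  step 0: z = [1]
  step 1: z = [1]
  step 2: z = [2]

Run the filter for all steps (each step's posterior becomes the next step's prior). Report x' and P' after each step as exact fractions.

step 0: x̄ = F·x = [2, 4]
step 0: P̄ = F·P·Fᵀ + Q = [23 -16; -16 17]
step 0: y = z − H·x̄ = [3]
step 0: S = H·P̄·Hᵀ + R = [24]
step 0: K = P̄·Hᵀ·S⁻¹ = [-23/24; 2/3]
step 0: x' = x̄ + K·y = [-7/8, 6]
step 0: P' = (I − K·H)·P̄ = [23/24 -2/3; -2/3 19/3]
step 1: x̄ = F·x = [-41/4, 12]
step 1: P̄ = F·P·Fᵀ + Q = [161/6 -68/3; -68/3 79/3]
step 1: y = z − H·x̄ = [-37/4]
step 1: S = H·P̄·Hᵀ + R = [167/6]
step 1: K = P̄·Hᵀ·S⁻¹ = [-161/167; 136/167]
step 1: x' = x̄ + K·y = [-445/334, 746/167]
step 1: P' = (I − K·H)·P̄ = [161/167 -136/167; -136/167 1315/167]
step 2: x̄ = F·x = [-1047/167, 1492/167]
step 2: P̄ = F·P·Fᵀ + Q = [5317/167 -4716/167; -4716/167 5427/167]
step 2: y = z − H·x̄ = [-713/167]
step 2: S = H·P̄·Hᵀ + R = [5484/167]
step 2: K = P̄·Hᵀ·S⁻¹ = [-5317/5484; 393/457]
step 2: x' = x̄ + K·y = [-11681/5484, 2405/457]
step 2: P' = (I − K·H)·P̄ = [5317/5484 -393/457; -393/457 3753/457]

step 0: x' = [-7/8, 6], P' = [23/24 -2/3; -2/3 19/3]
step 1: x' = [-445/334, 746/167], P' = [161/167 -136/167; -136/167 1315/167]
step 2: x' = [-11681/5484, 2405/457], P' = [5317/5484 -393/457; -393/457 3753/457]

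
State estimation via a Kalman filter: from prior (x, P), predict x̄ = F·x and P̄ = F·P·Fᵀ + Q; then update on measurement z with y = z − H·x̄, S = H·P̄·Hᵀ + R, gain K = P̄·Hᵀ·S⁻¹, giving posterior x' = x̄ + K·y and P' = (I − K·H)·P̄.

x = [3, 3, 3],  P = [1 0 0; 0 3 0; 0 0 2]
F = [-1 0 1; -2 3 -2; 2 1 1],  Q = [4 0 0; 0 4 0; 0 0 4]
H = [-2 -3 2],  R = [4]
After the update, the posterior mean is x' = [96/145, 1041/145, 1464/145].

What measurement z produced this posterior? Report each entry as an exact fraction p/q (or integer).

x̄ = F·x = [0, -3, 12]
P̄ = F·P·Fᵀ + Q = [7 -2 0; -2 43 1; 0 1 13]
S = H·P̄·Hᵀ + R = [435]
K = P̄·Hᵀ·S⁻¹ = [-8/435; -41/145; 23/435]
x' − x̄ = [96/145, 1476/145, -276/145] = K·y
y = (KᵀK)⁻¹·Kᵀ·(x' − x̄) = [-36]
z = y + H·x̄ = [-36] + [33] = [-3]

z = [-3]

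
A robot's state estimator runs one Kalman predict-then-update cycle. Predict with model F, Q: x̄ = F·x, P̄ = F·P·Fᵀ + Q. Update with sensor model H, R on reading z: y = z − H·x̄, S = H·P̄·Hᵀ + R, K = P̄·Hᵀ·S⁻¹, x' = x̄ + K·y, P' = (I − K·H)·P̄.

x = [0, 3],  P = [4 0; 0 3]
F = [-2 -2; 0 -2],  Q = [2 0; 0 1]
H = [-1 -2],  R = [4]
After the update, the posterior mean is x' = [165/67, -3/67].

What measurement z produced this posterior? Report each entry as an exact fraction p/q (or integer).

x̄ = F·x = [-6, -6]
P̄ = F·P·Fᵀ + Q = [30 12; 12 13]
S = H·P̄·Hᵀ + R = [134]
K = P̄·Hᵀ·S⁻¹ = [-27/67; -19/67]
x' − x̄ = [567/67, 399/67] = K·y
y = (KᵀK)⁻¹·Kᵀ·(x' − x̄) = [-21]
z = y + H·x̄ = [-21] + [18] = [-3]

z = [-3]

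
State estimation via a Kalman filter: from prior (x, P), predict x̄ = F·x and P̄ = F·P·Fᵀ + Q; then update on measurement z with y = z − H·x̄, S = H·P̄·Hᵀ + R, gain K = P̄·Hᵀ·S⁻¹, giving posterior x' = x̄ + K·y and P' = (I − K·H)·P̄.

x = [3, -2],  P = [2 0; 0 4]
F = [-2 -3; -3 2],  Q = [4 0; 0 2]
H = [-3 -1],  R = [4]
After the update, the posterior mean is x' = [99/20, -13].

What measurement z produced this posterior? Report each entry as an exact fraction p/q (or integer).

z = [-2]

x̄ = F·x = [0, -13]
P̄ = F·P·Fᵀ + Q = [48 -12; -12 36]
S = H·P̄·Hᵀ + R = [400]
K = P̄·Hᵀ·S⁻¹ = [-33/100; 0]
x' − x̄ = [99/20, 0] = K·y
y = (KᵀK)⁻¹·Kᵀ·(x' − x̄) = [-15]
z = y + H·x̄ = [-15] + [13] = [-2]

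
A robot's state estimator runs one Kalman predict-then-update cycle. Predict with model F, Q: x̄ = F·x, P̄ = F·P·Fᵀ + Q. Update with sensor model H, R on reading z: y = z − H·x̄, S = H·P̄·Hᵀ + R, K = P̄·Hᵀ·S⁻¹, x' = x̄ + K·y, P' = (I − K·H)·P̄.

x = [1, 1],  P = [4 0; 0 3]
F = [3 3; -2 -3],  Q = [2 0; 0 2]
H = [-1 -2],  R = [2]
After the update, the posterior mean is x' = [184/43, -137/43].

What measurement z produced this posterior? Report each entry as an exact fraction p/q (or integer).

x̄ = F·x = [6, -5]
P̄ = F·P·Fᵀ + Q = [65 -51; -51 45]
S = H·P̄·Hᵀ + R = [43]
K = P̄·Hᵀ·S⁻¹ = [37/43; -39/43]
x' − x̄ = [-74/43, 78/43] = K·y
y = (KᵀK)⁻¹·Kᵀ·(x' − x̄) = [-2]
z = y + H·x̄ = [-2] + [4] = [2]

z = [2]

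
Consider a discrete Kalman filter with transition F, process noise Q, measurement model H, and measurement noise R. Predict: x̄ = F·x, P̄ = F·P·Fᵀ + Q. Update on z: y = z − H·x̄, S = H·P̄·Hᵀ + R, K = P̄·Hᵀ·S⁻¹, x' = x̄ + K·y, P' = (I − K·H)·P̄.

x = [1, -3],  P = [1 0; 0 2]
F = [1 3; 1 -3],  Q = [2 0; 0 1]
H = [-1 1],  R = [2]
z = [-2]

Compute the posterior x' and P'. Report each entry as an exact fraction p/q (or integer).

x' = [144/77, 30/77]
P' = [173/77 97/77; 97/77 171/77]

x̄ = F·x = [-8, 10]
P̄ = F·P·Fᵀ + Q = [21 -17; -17 20]
y = z − H·x̄ = [-20]
S = H·P̄·Hᵀ + R = [77]
K = P̄·Hᵀ·S⁻¹ = [-38/77; 37/77]
x' = x̄ + K·y = [144/77, 30/77]
P' = (I − K·H)·P̄ = [173/77 97/77; 97/77 171/77]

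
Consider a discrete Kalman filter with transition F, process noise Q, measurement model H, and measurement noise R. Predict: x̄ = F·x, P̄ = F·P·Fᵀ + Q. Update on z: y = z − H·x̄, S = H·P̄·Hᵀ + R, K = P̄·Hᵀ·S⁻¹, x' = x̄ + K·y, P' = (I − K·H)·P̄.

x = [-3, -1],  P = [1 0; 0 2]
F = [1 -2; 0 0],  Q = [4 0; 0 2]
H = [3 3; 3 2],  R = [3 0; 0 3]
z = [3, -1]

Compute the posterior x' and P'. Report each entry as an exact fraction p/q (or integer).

x' = [-185/341, 356/341]
P' = [377/341 -390/341; -390/341 474/341]

x̄ = F·x = [-1, 0]
P̄ = F·P·Fᵀ + Q = [13 0; 0 2]
y = z − H·x̄ = [6, 2]
S = H·P̄·Hᵀ + R = [138 129; 129 128]
K = P̄·Hᵀ·S⁻¹ = [-13/341 117/341; 84/341 -74/341]
x' = x̄ + K·y = [-185/341, 356/341]
P' = (I − K·H)·P̄ = [377/341 -390/341; -390/341 474/341]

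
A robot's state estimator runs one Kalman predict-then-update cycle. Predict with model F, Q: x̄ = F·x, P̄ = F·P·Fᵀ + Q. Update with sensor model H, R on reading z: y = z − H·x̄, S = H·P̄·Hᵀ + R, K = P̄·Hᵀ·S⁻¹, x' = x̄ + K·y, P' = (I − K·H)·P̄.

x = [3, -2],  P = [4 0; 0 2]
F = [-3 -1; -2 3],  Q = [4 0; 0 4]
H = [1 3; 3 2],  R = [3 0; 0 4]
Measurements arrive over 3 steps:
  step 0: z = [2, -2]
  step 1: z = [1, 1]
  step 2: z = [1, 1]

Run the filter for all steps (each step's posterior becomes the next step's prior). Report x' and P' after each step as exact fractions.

step 0: x' = [-4466/3697, 3397/3697], P' = [3420/3697 -2108/3697; -2108/3697 2216/3697]
step 1: x' = [944471/7463003, 2581493/7463003], P' = [5851392/7463003 -3505356/7463003; -3505356/7463003 3932072/7463003]
step 2: x' = [-354145963/13092243050, 5357152959/13092243050], P' = [5131568946/6546121525 -3074130078/6546121525; -3074130078/6546121525 3446833754/6546121525]

step 0: x̄ = F·x = [-7, -12]
step 0: P̄ = F·P·Fᵀ + Q = [42 18; 18 38]
step 0: y = z − H·x̄ = [45, 43]
step 0: S = H·P̄·Hᵀ + R = [495 552; 552 750]
step 0: K = P̄·Hᵀ·S⁻¹ = [-968/3697 1511/3697; 4540/11091 -473/3697]
step 0: x' = x̄ + K·y = [-4466/3697, 3397/3697]
step 0: P' = (I − K·H)·P̄ = [3420/3697 -2108/3697; -2108/3697 2216/3697]
step 1: x̄ = F·x = [10001/3697, 19123/3697]
step 1: P̄ = F·P·Fᵀ + Q = [35136/3697 28628/3697; 28628/3697 73708/3697]
step 1: y = z − H·x̄ = [-63673/3697, -64552/3697]
step 1: S = H·P̄·Hᵀ + R = [881367/3697 862564/3697; 862564/3697 969380/3697]
step 1: K = P̄·Hᵀ·S⁻¹ = [-1554892/7463003 2635866/7463003; 2763620/7463003 -662981/7463003]
step 1: x' = x̄ + K·y = [944471/7463003, 2581493/7463003]
step 1: P' = (I − K·H)·P̄ = [5851392/7463003 -3505356/7463003; -3505356/7463003 3932072/7463003]
step 2: x̄ = F·x = [-5414906/7463003, 5855537/7463003]
step 2: P̄ = F·P·Fᵀ + Q = [65414476/7463003 47849628/7463003; 47849628/7463003 130710500/7463003]
step 2: y = z − H·x̄ = [-4688702/7463003, 11996647/7463003]
step 2: S = H·P̄·Hᵀ + R = [1551295753/7463003 1506852336/7463003; 1506852336/7463003 1715619832/7463003]
step 2: K = P̄·Hᵀ·S⁻¹ = [-1363607096/6546121525 4623223341/13092243050; 2422123728/6546121525 -1164361363/13092243050]
step 2: x' = x̄ + K·y = [-354145963/13092243050, 5357152959/13092243050]
step 2: P' = (I − K·H)·P̄ = [5131568946/6546121525 -3074130078/6546121525; -3074130078/6546121525 3446833754/6546121525]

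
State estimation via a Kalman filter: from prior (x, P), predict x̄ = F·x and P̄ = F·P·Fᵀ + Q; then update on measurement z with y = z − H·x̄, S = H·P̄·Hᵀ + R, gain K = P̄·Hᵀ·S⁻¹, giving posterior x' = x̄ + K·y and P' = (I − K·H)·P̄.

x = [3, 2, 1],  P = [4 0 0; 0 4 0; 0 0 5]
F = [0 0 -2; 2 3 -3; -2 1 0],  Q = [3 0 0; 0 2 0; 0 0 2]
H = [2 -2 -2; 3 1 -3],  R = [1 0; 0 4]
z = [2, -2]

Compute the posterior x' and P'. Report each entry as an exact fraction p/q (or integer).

x' = [-982323/213064, -258305/213064, -465965/106532]
P' = [1949023/213064 30661/213064 960089/106532; 30661/213064 82871/213064 -6181/106532; 960089/106532 -6181/106532 486899/53266]

x̄ = F·x = [-2, 9, -4]
P̄ = F·P·Fᵀ + Q = [23 30 0; 30 99 -4; 0 -4 22]
y = z − H·x̄ = [16, -17]
S = H·P̄·Hᵀ + R = [305 -64; -64 712]
K = P̄·Hᵀ·S⁻¹ = [-454/26633 29299/213064; -9962/26633 52985/213064; -3764/26633 -11827/106532]
x' = x̄ + K·y = [-982323/213064, -258305/213064, -465965/106532]
P' = (I − K·H)·P̄ = [1949023/213064 30661/213064 960089/106532; 30661/213064 82871/213064 -6181/106532; 960089/106532 -6181/106532 486899/53266]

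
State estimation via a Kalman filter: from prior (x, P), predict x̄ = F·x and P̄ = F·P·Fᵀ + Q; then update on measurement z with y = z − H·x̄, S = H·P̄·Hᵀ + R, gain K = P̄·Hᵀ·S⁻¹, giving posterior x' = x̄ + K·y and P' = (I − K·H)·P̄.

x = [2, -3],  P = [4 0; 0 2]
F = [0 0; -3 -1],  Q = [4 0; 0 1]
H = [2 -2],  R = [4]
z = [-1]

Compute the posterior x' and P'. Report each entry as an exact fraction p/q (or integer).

x' = [-7/22, 9/88]
P' = [40/11 39/11; 39/11 195/44]

x̄ = F·x = [0, -3]
P̄ = F·P·Fᵀ + Q = [4 0; 0 39]
y = z − H·x̄ = [-7]
S = H·P̄·Hᵀ + R = [176]
K = P̄·Hᵀ·S⁻¹ = [1/22; -39/88]
x' = x̄ + K·y = [-7/22, 9/88]
P' = (I − K·H)·P̄ = [40/11 39/11; 39/11 195/44]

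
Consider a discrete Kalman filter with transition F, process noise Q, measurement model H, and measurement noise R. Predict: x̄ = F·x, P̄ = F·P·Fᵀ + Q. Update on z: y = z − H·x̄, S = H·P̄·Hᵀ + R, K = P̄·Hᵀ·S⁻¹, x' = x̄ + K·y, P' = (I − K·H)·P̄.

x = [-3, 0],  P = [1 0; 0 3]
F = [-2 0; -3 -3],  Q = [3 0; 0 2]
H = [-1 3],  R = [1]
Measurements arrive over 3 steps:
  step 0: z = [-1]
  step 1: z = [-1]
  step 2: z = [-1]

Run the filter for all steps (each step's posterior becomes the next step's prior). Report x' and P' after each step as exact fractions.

step 0: x' = [821/157, 225/157], P' = [2077/314 348/157; 348/157 134/157]
step 1: x' = [-61706/43617, -12041/14539], P' = [1158361/218085 26645/14539; 26645/14539 10796/14539]
step 2: x' = [-63967038/125033749, -61665819/125033749], P' = [656909470/125033749 226555473/125033749; 226555473/125033749 91915448/125033749]

step 0: x̄ = F·x = [6, 9]
step 0: P̄ = F·P·Fᵀ + Q = [7 6; 6 38]
step 0: y = z − H·x̄ = [-22]
step 0: S = H·P̄·Hᵀ + R = [314]
step 0: K = P̄·Hᵀ·S⁻¹ = [11/314; 54/157]
step 0: x' = x̄ + K·y = [821/157, 225/157]
step 0: P' = (I − K·H)·P̄ = [2077/314 348/157; 348/157 134/157]
step 1: x̄ = F·x = [-1642/157, -3138/157]
step 1: P̄ = F·P·Fᵀ + Q = [4625/157 8319/157; 8319/157 34261/314]
step 1: y = z − H·x̄ = [7615/157]
step 1: S = H·P̄·Hᵀ + R = [218085/314]
step 1: K = P̄·Hᵀ·S⁻¹ = [40664/218085; 5743/14539]
step 1: x' = x̄ + K·y = [-61706/43617, -12041/14539]
step 1: P' = (I − K·H)·P̄ = [1158361/218085 26645/14539; 26645/14539 10796/14539]
step 2: x̄ = F·x = [123412/43617, 97829/14539]
step 2: P̄ = F·P·Fᵀ + Q = [5287699/218085 3116072/72695; 3116072/72695 6504343/72695]
step 2: y = z − H·x̄ = [-800666/43617]
step 2: S = H·P̄·Hᵀ + R = [125033749/218085]
step 2: K = P̄·Hᵀ·S⁻¹ = [22756949/125033749; 49190871/125033749]
step 2: x' = x̄ + K·y = [-63967038/125033749, -61665819/125033749]
step 2: P' = (I − K·H)·P̄ = [656909470/125033749 226555473/125033749; 226555473/125033749 91915448/125033749]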